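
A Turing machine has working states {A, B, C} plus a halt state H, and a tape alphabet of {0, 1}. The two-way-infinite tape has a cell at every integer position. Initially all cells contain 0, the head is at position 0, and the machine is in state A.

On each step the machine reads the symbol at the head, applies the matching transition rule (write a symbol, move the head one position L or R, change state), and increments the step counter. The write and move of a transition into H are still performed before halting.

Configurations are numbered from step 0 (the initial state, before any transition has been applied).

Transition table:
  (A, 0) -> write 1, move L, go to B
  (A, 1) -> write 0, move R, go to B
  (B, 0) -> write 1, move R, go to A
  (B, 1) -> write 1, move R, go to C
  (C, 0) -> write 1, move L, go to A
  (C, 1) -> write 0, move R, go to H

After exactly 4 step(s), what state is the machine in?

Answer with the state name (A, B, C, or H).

Step 1: in state A at pos 0, read 0 -> (A,0)->write 1,move L,goto B. Now: state=B, head=-1, tape[-2..1]=0010 (head:  ^)
Step 2: in state B at pos -1, read 0 -> (B,0)->write 1,move R,goto A. Now: state=A, head=0, tape[-2..1]=0110 (head:   ^)
Step 3: in state A at pos 0, read 1 -> (A,1)->write 0,move R,goto B. Now: state=B, head=1, tape[-2..2]=01000 (head:    ^)
Step 4: in state B at pos 1, read 0 -> (B,0)->write 1,move R,goto A. Now: state=A, head=2, tape[-2..3]=010100 (head:     ^)

Answer: A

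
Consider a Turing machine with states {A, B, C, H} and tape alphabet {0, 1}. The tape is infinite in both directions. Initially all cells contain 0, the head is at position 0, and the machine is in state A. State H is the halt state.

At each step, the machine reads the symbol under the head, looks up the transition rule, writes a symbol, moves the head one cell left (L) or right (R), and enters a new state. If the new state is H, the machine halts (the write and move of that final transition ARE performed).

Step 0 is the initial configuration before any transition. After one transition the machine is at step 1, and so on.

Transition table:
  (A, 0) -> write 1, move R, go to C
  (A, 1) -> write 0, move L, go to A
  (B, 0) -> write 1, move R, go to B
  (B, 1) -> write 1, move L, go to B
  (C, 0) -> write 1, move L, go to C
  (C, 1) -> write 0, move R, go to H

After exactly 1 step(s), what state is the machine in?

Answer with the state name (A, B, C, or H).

Step 1: in state A at pos 0, read 0 -> (A,0)->write 1,move R,goto C. Now: state=C, head=1, tape[-1..2]=0100 (head:   ^)

Answer: C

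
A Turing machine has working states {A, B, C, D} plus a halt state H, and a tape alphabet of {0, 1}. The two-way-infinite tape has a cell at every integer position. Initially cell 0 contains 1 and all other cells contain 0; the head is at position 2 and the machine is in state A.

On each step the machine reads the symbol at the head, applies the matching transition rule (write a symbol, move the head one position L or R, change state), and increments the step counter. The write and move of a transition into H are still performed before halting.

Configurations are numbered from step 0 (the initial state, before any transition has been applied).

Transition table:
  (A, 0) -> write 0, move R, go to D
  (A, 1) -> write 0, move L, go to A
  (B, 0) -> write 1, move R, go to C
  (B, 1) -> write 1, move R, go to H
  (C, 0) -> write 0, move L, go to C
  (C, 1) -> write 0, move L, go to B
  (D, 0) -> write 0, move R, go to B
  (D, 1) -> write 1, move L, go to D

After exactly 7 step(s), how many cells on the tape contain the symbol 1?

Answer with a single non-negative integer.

Step 1: in state A at pos 2, read 0 -> (A,0)->write 0,move R,goto D. Now: state=D, head=3, tape[-1..4]=010000 (head:     ^)
Step 2: in state D at pos 3, read 0 -> (D,0)->write 0,move R,goto B. Now: state=B, head=4, tape[-1..5]=0100000 (head:      ^)
Step 3: in state B at pos 4, read 0 -> (B,0)->write 1,move R,goto C. Now: state=C, head=5, tape[-1..6]=01000100 (head:       ^)
Step 4: in state C at pos 5, read 0 -> (C,0)->write 0,move L,goto C. Now: state=C, head=4, tape[-1..6]=01000100 (head:      ^)
Step 5: in state C at pos 4, read 1 -> (C,1)->write 0,move L,goto B. Now: state=B, head=3, tape[-1..6]=01000000 (head:     ^)
Step 6: in state B at pos 3, read 0 -> (B,0)->write 1,move R,goto C. Now: state=C, head=4, tape[-1..6]=01001000 (head:      ^)
Step 7: in state C at pos 4, read 0 -> (C,0)->write 0,move L,goto C. Now: state=C, head=3, tape[-1..6]=01001000 (head:     ^)
Cells containing 1 after step 7: {0, 3} -> 2 cell(s)

Answer: 2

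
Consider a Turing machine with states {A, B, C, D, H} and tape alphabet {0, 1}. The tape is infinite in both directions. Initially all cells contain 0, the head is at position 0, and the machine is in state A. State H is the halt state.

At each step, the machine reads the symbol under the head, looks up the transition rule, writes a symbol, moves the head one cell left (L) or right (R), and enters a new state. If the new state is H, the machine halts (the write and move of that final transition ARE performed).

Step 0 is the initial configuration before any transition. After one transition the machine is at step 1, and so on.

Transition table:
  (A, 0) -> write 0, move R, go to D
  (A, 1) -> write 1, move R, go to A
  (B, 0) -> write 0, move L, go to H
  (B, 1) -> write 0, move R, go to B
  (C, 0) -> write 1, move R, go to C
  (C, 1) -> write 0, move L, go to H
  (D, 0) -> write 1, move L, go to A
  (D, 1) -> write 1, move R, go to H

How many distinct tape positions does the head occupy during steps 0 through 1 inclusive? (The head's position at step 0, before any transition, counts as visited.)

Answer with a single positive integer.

Answer: 2

Derivation:
Step 1: in state A at pos 0, read 0 -> (A,0)->write 0,move R,goto D. Now: state=D, head=1, tape[-1..2]=0000 (head:   ^)
Head positions at steps 0..1: starting at 0, distinct positions visited = {0, 1} -> 2 position(s)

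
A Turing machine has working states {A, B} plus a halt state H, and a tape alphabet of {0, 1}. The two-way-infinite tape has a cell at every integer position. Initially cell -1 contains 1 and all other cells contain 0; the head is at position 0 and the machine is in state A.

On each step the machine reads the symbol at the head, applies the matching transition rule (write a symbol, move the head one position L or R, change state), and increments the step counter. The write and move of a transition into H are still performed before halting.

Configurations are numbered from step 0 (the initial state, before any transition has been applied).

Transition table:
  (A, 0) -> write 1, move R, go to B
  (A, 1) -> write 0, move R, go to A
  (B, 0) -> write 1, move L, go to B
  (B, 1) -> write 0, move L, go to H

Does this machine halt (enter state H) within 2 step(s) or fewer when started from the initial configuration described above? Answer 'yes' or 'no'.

Answer: no

Derivation:
Step 1: in state A at pos 0, read 0 -> (A,0)->write 1,move R,goto B. Now: state=B, head=1, tape[-2..2]=01100 (head:    ^)
Step 2: in state B at pos 1, read 0 -> (B,0)->write 1,move L,goto B. Now: state=B, head=0, tape[-2..2]=01110 (head:   ^)
After 2 step(s): state = B (not H) -> not halted within 2 -> no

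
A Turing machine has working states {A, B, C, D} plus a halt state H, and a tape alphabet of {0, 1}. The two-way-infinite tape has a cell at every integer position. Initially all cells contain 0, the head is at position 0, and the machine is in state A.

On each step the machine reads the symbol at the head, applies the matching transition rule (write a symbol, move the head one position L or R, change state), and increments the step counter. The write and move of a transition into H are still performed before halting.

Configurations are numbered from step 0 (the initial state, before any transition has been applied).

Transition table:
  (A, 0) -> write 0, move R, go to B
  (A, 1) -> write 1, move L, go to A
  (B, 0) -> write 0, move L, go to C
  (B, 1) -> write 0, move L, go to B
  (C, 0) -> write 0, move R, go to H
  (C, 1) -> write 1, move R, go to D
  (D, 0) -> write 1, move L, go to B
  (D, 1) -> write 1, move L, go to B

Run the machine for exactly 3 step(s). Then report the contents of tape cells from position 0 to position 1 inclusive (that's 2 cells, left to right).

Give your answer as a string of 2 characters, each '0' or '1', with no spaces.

Answer: 00

Derivation:
Step 1: in state A at pos 0, read 0 -> (A,0)->write 0,move R,goto B. Now: state=B, head=1, tape[-1..2]=0000 (head:   ^)
Step 2: in state B at pos 1, read 0 -> (B,0)->write 0,move L,goto C. Now: state=C, head=0, tape[-1..2]=0000 (head:  ^)
Step 3: in state C at pos 0, read 0 -> (C,0)->write 0,move R,goto H. Now: state=H, head=1, tape[-1..2]=0000 (head:   ^)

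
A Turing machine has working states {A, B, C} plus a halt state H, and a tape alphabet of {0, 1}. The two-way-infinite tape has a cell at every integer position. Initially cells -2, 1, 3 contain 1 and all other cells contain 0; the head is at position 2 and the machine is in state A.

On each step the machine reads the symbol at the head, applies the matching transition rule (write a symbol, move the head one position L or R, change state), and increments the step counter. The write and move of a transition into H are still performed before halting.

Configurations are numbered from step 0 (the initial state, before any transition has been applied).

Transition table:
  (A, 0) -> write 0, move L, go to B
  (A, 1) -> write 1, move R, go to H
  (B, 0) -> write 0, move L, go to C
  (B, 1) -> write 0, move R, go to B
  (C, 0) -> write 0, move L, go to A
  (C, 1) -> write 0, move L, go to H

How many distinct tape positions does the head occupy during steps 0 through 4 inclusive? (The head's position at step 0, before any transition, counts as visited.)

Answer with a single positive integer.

Step 1: in state A at pos 2, read 0 -> (A,0)->write 0,move L,goto B. Now: state=B, head=1, tape[-3..4]=01001010 (head:     ^)
Step 2: in state B at pos 1, read 1 -> (B,1)->write 0,move R,goto B. Now: state=B, head=2, tape[-3..4]=01000010 (head:      ^)
Step 3: in state B at pos 2, read 0 -> (B,0)->write 0,move L,goto C. Now: state=C, head=1, tape[-3..4]=01000010 (head:     ^)
Step 4: in state C at pos 1, read 0 -> (C,0)->write 0,move L,goto A. Now: state=A, head=0, tape[-3..4]=01000010 (head:    ^)
Head positions at steps 0..4: starting at 2, distinct positions visited = {0, 1, 2} -> 3 position(s)

Answer: 3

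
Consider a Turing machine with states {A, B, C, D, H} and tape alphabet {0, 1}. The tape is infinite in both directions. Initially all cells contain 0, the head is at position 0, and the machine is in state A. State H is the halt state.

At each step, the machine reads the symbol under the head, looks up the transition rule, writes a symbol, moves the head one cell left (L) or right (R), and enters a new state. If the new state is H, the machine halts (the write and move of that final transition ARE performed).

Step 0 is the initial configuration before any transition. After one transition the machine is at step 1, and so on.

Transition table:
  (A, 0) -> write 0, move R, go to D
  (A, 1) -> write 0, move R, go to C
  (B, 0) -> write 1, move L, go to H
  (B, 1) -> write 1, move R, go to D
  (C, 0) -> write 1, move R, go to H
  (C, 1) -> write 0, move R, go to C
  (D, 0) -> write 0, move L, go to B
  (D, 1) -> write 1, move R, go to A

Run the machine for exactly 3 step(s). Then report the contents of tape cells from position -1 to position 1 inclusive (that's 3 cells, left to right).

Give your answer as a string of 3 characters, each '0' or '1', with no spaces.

Answer: 010

Derivation:
Step 1: in state A at pos 0, read 0 -> (A,0)->write 0,move R,goto D. Now: state=D, head=1, tape[-1..2]=0000 (head:   ^)
Step 2: in state D at pos 1, read 0 -> (D,0)->write 0,move L,goto B. Now: state=B, head=0, tape[-1..2]=0000 (head:  ^)
Step 3: in state B at pos 0, read 0 -> (B,0)->write 1,move L,goto H. Now: state=H, head=-1, tape[-2..2]=00100 (head:  ^)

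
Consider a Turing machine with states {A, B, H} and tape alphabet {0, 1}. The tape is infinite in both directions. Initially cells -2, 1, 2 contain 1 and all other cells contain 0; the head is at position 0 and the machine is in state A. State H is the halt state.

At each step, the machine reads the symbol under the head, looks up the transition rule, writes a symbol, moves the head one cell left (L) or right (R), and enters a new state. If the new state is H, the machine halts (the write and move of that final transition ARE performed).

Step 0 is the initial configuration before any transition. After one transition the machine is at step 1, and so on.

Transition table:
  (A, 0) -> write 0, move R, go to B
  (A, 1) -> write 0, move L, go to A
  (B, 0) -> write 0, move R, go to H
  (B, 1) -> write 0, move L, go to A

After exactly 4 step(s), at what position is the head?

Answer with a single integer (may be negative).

Answer: 2

Derivation:
Step 1: in state A at pos 0, read 0 -> (A,0)->write 0,move R,goto B. Now: state=B, head=1, tape[-3..3]=0100110 (head:     ^)
Step 2: in state B at pos 1, read 1 -> (B,1)->write 0,move L,goto A. Now: state=A, head=0, tape[-3..3]=0100010 (head:    ^)
Step 3: in state A at pos 0, read 0 -> (A,0)->write 0,move R,goto B. Now: state=B, head=1, tape[-3..3]=0100010 (head:     ^)
Step 4: in state B at pos 1, read 0 -> (B,0)->write 0,move R,goto H. Now: state=H, head=2, tape[-3..3]=0100010 (head:      ^)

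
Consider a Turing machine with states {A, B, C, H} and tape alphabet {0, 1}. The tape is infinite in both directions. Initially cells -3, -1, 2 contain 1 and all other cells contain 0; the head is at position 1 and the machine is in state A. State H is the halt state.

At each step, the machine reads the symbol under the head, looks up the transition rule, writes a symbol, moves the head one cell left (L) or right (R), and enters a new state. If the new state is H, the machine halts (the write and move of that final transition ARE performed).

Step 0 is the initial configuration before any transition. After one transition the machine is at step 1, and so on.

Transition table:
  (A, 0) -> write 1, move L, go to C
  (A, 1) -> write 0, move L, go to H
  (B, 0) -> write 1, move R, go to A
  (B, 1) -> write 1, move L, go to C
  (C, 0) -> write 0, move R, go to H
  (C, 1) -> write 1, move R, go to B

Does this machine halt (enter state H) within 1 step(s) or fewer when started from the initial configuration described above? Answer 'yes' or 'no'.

Step 1: in state A at pos 1, read 0 -> (A,0)->write 1,move L,goto C. Now: state=C, head=0, tape[-4..3]=01010110 (head:     ^)
After 1 step(s): state = C (not H) -> not halted within 1 -> no

Answer: no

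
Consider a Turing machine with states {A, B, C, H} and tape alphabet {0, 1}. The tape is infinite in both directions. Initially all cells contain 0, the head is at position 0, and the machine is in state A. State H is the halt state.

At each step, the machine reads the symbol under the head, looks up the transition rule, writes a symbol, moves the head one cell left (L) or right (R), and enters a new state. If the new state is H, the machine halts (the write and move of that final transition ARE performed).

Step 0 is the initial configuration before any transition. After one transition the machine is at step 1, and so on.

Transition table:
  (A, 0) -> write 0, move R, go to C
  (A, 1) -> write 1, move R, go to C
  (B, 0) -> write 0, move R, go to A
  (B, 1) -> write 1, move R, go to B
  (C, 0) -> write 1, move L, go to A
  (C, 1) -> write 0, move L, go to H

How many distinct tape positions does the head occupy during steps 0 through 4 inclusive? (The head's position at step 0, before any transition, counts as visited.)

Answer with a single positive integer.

Step 1: in state A at pos 0, read 0 -> (A,0)->write 0,move R,goto C. Now: state=C, head=1, tape[-1..2]=0000 (head:   ^)
Step 2: in state C at pos 1, read 0 -> (C,0)->write 1,move L,goto A. Now: state=A, head=0, tape[-1..2]=0010 (head:  ^)
Step 3: in state A at pos 0, read 0 -> (A,0)->write 0,move R,goto C. Now: state=C, head=1, tape[-1..2]=0010 (head:   ^)
Step 4: in state C at pos 1, read 1 -> (C,1)->write 0,move L,goto H. Now: state=H, head=0, tape[-1..2]=0000 (head:  ^)
Head positions at steps 0..4: starting at 0, distinct positions visited = {0, 1} -> 2 position(s)

Answer: 2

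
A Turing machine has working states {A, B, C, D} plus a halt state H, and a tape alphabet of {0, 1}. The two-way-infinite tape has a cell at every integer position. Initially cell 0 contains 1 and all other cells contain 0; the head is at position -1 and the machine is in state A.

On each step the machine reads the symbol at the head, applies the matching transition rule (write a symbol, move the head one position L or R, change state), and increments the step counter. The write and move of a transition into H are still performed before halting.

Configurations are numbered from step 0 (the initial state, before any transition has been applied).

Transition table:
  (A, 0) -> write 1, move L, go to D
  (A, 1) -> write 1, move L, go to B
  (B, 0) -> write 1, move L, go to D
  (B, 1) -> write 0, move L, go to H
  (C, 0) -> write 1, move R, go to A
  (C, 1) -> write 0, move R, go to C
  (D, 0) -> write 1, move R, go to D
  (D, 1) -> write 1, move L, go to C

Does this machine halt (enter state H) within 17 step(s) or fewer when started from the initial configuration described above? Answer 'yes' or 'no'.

Step 1: in state A at pos -1, read 0 -> (A,0)->write 1,move L,goto D. Now: state=D, head=-2, tape[-3..1]=00110 (head:  ^)
Step 2: in state D at pos -2, read 0 -> (D,0)->write 1,move R,goto D. Now: state=D, head=-1, tape[-3..1]=01110 (head:   ^)
Step 3: in state D at pos -1, read 1 -> (D,1)->write 1,move L,goto C. Now: state=C, head=-2, tape[-3..1]=01110 (head:  ^)
Step 4: in state C at pos -2, read 1 -> (C,1)->write 0,move R,goto C. Now: state=C, head=-1, tape[-3..1]=00110 (head:   ^)
Step 5: in state C at pos -1, read 1 -> (C,1)->write 0,move R,goto C. Now: state=C, head=0, tape[-3..1]=00010 (head:    ^)
Step 6: in state C at pos 0, read 1 -> (C,1)->write 0,move R,goto C. Now: state=C, head=1, tape[-3..2]=000000 (head:     ^)
Step 7: in state C at pos 1, read 0 -> (C,0)->write 1,move R,goto A. Now: state=A, head=2, tape[-3..3]=0000100 (head:      ^)
Step 8: in state A at pos 2, read 0 -> (A,0)->write 1,move L,goto D. Now: state=D, head=1, tape[-3..3]=0000110 (head:     ^)
Step 9: in state D at pos 1, read 1 -> (D,1)->write 1,move L,goto C. Now: state=C, head=0, tape[-3..3]=0000110 (head:    ^)
Step 10: in state C at pos 0, read 0 -> (C,0)->write 1,move R,goto A. Now: state=A, head=1, tape[-3..3]=0001110 (head:     ^)
Step 11: in state A at pos 1, read 1 -> (A,1)->write 1,move L,goto B. Now: state=B, head=0, tape[-3..3]=0001110 (head:    ^)
Step 12: in state B at pos 0, read 1 -> (B,1)->write 0,move L,goto H. Now: state=H, head=-1, tape[-3..3]=0000110 (head:   ^)
State H reached at step 12; 12 <= 17 -> yes

Answer: yes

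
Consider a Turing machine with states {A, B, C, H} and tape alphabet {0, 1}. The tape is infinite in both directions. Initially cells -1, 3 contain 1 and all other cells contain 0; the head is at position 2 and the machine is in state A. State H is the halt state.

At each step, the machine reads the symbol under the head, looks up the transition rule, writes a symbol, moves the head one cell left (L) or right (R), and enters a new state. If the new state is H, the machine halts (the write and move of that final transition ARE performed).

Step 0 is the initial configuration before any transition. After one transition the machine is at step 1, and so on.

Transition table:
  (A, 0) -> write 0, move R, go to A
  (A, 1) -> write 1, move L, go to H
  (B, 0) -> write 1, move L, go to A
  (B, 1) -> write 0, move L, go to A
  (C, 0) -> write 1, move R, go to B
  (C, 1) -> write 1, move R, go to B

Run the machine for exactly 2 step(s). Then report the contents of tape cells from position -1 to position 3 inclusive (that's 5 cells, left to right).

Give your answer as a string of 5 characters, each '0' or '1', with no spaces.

Answer: 10001

Derivation:
Step 1: in state A at pos 2, read 0 -> (A,0)->write 0,move R,goto A. Now: state=A, head=3, tape[-2..4]=0100010 (head:      ^)
Step 2: in state A at pos 3, read 1 -> (A,1)->write 1,move L,goto H. Now: state=H, head=2, tape[-2..4]=0100010 (head:     ^)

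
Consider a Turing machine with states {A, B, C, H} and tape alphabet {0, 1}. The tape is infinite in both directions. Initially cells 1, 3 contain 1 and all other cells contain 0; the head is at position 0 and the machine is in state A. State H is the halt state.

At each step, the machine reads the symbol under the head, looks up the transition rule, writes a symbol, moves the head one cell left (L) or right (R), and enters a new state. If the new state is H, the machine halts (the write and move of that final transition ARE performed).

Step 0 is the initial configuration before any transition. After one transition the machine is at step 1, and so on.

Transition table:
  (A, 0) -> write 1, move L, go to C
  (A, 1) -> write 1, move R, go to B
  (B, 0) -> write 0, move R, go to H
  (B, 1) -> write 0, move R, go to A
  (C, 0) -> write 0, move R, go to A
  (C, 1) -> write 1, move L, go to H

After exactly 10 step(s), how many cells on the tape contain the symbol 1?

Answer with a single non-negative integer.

Answer: 3

Derivation:
Step 1: in state A at pos 0, read 0 -> (A,0)->write 1,move L,goto C. Now: state=C, head=-1, tape[-2..4]=0011010 (head:  ^)
Step 2: in state C at pos -1, read 0 -> (C,0)->write 0,move R,goto A. Now: state=A, head=0, tape[-2..4]=0011010 (head:   ^)
Step 3: in state A at pos 0, read 1 -> (A,1)->write 1,move R,goto B. Now: state=B, head=1, tape[-2..4]=0011010 (head:    ^)
Step 4: in state B at pos 1, read 1 -> (B,1)->write 0,move R,goto A. Now: state=A, head=2, tape[-2..4]=0010010 (head:     ^)
Step 5: in state A at pos 2, read 0 -> (A,0)->write 1,move L,goto C. Now: state=C, head=1, tape[-2..4]=0010110 (head:    ^)
Step 6: in state C at pos 1, read 0 -> (C,0)->write 0,move R,goto A. Now: state=A, head=2, tape[-2..4]=0010110 (head:     ^)
Step 7: in state A at pos 2, read 1 -> (A,1)->write 1,move R,goto B. Now: state=B, head=3, tape[-2..4]=0010110 (head:      ^)
Step 8: in state B at pos 3, read 1 -> (B,1)->write 0,move R,goto A. Now: state=A, head=4, tape[-2..5]=00101000 (head:       ^)
Step 9: in state A at pos 4, read 0 -> (A,0)->write 1,move L,goto C. Now: state=C, head=3, tape[-2..5]=00101010 (head:      ^)
Step 10: in state C at pos 3, read 0 -> (C,0)->write 0,move R,goto A. Now: state=A, head=4, tape[-2..5]=00101010 (head:       ^)
Cells containing 1 after step 10: {0, 2, 4} -> 3 cell(s)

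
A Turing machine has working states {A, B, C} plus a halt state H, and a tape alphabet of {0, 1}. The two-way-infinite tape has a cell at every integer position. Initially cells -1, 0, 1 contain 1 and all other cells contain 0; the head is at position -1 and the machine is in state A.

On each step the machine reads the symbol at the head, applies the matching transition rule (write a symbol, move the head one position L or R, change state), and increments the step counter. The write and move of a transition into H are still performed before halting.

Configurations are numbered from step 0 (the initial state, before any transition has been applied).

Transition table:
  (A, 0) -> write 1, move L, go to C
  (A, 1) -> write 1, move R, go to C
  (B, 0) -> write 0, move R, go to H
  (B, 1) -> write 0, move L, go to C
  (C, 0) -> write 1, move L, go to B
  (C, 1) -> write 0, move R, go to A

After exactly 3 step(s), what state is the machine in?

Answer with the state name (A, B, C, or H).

Step 1: in state A at pos -1, read 1 -> (A,1)->write 1,move R,goto C. Now: state=C, head=0, tape[-2..2]=01110 (head:   ^)
Step 2: in state C at pos 0, read 1 -> (C,1)->write 0,move R,goto A. Now: state=A, head=1, tape[-2..2]=01010 (head:    ^)
Step 3: in state A at pos 1, read 1 -> (A,1)->write 1,move R,goto C. Now: state=C, head=2, tape[-2..3]=010100 (head:     ^)

Answer: C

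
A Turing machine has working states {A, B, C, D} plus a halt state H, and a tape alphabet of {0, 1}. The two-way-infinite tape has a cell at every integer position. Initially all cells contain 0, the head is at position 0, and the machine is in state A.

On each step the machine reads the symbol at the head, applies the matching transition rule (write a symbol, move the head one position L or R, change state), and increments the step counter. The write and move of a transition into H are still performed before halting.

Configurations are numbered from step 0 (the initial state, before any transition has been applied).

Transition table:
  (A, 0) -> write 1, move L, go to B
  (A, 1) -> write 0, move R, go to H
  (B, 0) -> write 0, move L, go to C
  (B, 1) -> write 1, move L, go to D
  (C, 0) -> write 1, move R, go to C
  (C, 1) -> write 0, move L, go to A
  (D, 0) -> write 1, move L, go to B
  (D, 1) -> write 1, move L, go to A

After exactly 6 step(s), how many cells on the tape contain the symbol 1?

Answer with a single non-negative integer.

Step 1: in state A at pos 0, read 0 -> (A,0)->write 1,move L,goto B. Now: state=B, head=-1, tape[-2..1]=0010 (head:  ^)
Step 2: in state B at pos -1, read 0 -> (B,0)->write 0,move L,goto C. Now: state=C, head=-2, tape[-3..1]=00010 (head:  ^)
Step 3: in state C at pos -2, read 0 -> (C,0)->write 1,move R,goto C. Now: state=C, head=-1, tape[-3..1]=01010 (head:   ^)
Step 4: in state C at pos -1, read 0 -> (C,0)->write 1,move R,goto C. Now: state=C, head=0, tape[-3..1]=01110 (head:    ^)
Step 5: in state C at pos 0, read 1 -> (C,1)->write 0,move L,goto A. Now: state=A, head=-1, tape[-3..1]=01100 (head:   ^)
Step 6: in state A at pos -1, read 1 -> (A,1)->write 0,move R,goto H. Now: state=H, head=0, tape[-3..1]=01000 (head:    ^)
Cells containing 1 after step 6: {-2} -> 1 cell(s)

Answer: 1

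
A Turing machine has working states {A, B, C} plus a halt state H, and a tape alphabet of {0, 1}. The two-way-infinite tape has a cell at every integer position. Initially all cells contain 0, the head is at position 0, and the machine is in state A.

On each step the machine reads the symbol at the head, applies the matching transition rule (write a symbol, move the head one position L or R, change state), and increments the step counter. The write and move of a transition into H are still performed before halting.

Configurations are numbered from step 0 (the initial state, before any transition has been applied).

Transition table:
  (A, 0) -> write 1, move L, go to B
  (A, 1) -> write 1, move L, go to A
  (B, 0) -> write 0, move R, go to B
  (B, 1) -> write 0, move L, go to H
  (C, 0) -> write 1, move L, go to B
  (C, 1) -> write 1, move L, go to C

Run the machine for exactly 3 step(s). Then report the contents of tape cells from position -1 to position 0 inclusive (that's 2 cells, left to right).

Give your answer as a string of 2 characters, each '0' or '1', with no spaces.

Answer: 00

Derivation:
Step 1: in state A at pos 0, read 0 -> (A,0)->write 1,move L,goto B. Now: state=B, head=-1, tape[-2..1]=0010 (head:  ^)
Step 2: in state B at pos -1, read 0 -> (B,0)->write 0,move R,goto B. Now: state=B, head=0, tape[-2..1]=0010 (head:   ^)
Step 3: in state B at pos 0, read 1 -> (B,1)->write 0,move L,goto H. Now: state=H, head=-1, tape[-2..1]=0000 (head:  ^)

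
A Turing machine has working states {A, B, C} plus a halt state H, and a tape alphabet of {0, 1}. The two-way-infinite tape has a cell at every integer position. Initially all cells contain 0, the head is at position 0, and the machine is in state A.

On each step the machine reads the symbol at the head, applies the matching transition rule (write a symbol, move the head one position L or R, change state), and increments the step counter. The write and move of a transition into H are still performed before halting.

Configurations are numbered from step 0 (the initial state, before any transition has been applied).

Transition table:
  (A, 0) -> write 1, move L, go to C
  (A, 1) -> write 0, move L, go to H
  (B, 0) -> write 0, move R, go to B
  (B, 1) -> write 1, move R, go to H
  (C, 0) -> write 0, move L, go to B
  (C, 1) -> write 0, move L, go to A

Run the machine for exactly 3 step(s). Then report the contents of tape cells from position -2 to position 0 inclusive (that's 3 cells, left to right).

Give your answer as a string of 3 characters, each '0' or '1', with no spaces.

Step 1: in state A at pos 0, read 0 -> (A,0)->write 1,move L,goto C. Now: state=C, head=-1, tape[-2..1]=0010 (head:  ^)
Step 2: in state C at pos -1, read 0 -> (C,0)->write 0,move L,goto B. Now: state=B, head=-2, tape[-3..1]=00010 (head:  ^)
Step 3: in state B at pos -2, read 0 -> (B,0)->write 0,move R,goto B. Now: state=B, head=-1, tape[-3..1]=00010 (head:   ^)

Answer: 001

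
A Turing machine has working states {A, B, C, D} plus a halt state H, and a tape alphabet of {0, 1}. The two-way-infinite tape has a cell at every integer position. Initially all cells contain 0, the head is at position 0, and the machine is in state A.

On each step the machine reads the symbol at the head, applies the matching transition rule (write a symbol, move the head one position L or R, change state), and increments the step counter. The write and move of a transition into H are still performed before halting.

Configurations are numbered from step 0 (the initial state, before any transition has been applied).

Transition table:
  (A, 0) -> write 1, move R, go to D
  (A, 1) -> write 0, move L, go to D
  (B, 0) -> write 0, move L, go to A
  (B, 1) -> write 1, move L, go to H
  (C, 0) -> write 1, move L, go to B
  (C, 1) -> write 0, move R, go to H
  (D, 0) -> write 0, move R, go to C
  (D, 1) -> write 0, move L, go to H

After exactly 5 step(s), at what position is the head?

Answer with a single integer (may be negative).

Step 1: in state A at pos 0, read 0 -> (A,0)->write 1,move R,goto D. Now: state=D, head=1, tape[-1..2]=0100 (head:   ^)
Step 2: in state D at pos 1, read 0 -> (D,0)->write 0,move R,goto C. Now: state=C, head=2, tape[-1..3]=01000 (head:    ^)
Step 3: in state C at pos 2, read 0 -> (C,0)->write 1,move L,goto B. Now: state=B, head=1, tape[-1..3]=01010 (head:   ^)
Step 4: in state B at pos 1, read 0 -> (B,0)->write 0,move L,goto A. Now: state=A, head=0, tape[-1..3]=01010 (head:  ^)
Step 5: in state A at pos 0, read 1 -> (A,1)->write 0,move L,goto D. Now: state=D, head=-1, tape[-2..3]=000010 (head:  ^)

Answer: -1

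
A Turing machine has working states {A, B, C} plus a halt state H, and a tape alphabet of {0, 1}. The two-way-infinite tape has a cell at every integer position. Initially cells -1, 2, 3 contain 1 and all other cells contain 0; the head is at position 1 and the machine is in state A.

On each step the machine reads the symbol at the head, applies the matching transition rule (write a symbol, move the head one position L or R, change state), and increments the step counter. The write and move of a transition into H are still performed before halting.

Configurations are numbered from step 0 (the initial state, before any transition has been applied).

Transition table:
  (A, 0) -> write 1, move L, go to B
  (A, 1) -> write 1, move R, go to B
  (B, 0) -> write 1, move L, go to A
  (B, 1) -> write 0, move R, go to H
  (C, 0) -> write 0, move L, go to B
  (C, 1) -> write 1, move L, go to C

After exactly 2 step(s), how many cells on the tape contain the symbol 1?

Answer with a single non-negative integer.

Step 1: in state A at pos 1, read 0 -> (A,0)->write 1,move L,goto B. Now: state=B, head=0, tape[-2..4]=0101110 (head:   ^)
Step 2: in state B at pos 0, read 0 -> (B,0)->write 1,move L,goto A. Now: state=A, head=-1, tape[-2..4]=0111110 (head:  ^)
Cells containing 1 after step 2: {-1, 0, 1, 2, 3} -> 5 cell(s)

Answer: 5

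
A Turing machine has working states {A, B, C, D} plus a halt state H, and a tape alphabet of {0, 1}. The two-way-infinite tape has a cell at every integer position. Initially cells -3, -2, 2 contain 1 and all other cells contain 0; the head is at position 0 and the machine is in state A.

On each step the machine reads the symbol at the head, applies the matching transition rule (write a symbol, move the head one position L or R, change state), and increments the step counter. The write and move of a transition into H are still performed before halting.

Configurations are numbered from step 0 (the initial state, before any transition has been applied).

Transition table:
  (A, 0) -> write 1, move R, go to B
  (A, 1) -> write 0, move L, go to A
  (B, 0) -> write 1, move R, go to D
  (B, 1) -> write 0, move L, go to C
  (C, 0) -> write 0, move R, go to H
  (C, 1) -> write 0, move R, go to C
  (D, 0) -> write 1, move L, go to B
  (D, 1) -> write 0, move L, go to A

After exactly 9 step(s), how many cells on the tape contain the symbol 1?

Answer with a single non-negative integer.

Step 1: in state A at pos 0, read 0 -> (A,0)->write 1,move R,goto B. Now: state=B, head=1, tape[-4..3]=01101010 (head:      ^)
Step 2: in state B at pos 1, read 0 -> (B,0)->write 1,move R,goto D. Now: state=D, head=2, tape[-4..3]=01101110 (head:       ^)
Step 3: in state D at pos 2, read 1 -> (D,1)->write 0,move L,goto A. Now: state=A, head=1, tape[-4..3]=01101100 (head:      ^)
Step 4: in state A at pos 1, read 1 -> (A,1)->write 0,move L,goto A. Now: state=A, head=0, tape[-4..3]=01101000 (head:     ^)
Step 5: in state A at pos 0, read 1 -> (A,1)->write 0,move L,goto A. Now: state=A, head=-1, tape[-4..3]=01100000 (head:    ^)
Step 6: in state A at pos -1, read 0 -> (A,0)->write 1,move R,goto B. Now: state=B, head=0, tape[-4..3]=01110000 (head:     ^)
Step 7: in state B at pos 0, read 0 -> (B,0)->write 1,move R,goto D. Now: state=D, head=1, tape[-4..3]=01111000 (head:      ^)
Step 8: in state D at pos 1, read 0 -> (D,0)->write 1,move L,goto B. Now: state=B, head=0, tape[-4..3]=01111100 (head:     ^)
Step 9: in state B at pos 0, read 1 -> (B,1)->write 0,move L,goto C. Now: state=C, head=-1, tape[-4..3]=01110100 (head:    ^)
Cells containing 1 after step 9: {-3, -2, -1, 1} -> 4 cell(s)

Answer: 4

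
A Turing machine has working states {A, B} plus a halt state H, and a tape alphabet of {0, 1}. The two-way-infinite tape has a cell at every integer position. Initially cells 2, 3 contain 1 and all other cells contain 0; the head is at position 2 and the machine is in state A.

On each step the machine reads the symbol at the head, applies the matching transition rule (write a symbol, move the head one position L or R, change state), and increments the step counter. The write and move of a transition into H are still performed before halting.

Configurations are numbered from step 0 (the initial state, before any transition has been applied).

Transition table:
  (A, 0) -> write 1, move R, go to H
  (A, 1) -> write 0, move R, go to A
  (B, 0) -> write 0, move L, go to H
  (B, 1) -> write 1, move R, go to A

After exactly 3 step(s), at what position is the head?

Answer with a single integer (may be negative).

Step 1: in state A at pos 2, read 1 -> (A,1)->write 0,move R,goto A. Now: state=A, head=3, tape[1..4]=0010 (head:   ^)
Step 2: in state A at pos 3, read 1 -> (A,1)->write 0,move R,goto A. Now: state=A, head=4, tape[1..5]=00000 (head:    ^)
Step 3: in state A at pos 4, read 0 -> (A,0)->write 1,move R,goto H. Now: state=H, head=5, tape[1..6]=000100 (head:     ^)

Answer: 5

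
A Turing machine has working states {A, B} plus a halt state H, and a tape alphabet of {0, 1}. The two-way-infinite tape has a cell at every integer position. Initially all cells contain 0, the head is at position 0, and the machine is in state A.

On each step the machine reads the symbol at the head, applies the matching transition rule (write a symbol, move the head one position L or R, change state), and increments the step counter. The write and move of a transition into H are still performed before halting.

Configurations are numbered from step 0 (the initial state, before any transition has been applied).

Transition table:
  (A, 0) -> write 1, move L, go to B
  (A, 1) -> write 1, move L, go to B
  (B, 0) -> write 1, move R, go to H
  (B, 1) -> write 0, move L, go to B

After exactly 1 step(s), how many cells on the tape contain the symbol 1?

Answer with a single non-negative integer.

Step 1: in state A at pos 0, read 0 -> (A,0)->write 1,move L,goto B. Now: state=B, head=-1, tape[-2..1]=0010 (head:  ^)
Cells containing 1 after step 1: {0} -> 1 cell(s)

Answer: 1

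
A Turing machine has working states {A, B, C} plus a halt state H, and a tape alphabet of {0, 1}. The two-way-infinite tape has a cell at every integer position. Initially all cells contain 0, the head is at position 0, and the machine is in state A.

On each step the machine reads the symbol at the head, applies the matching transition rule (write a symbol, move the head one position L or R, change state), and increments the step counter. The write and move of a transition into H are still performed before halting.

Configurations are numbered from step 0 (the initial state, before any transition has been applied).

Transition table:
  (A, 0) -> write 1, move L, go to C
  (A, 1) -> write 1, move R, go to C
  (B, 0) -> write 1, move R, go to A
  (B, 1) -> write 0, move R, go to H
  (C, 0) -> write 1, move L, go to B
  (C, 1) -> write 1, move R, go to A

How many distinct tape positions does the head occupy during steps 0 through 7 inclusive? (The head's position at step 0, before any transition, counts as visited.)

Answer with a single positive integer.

Answer: 4

Derivation:
Step 1: in state A at pos 0, read 0 -> (A,0)->write 1,move L,goto C. Now: state=C, head=-1, tape[-2..1]=0010 (head:  ^)
Step 2: in state C at pos -1, read 0 -> (C,0)->write 1,move L,goto B. Now: state=B, head=-2, tape[-3..1]=00110 (head:  ^)
Step 3: in state B at pos -2, read 0 -> (B,0)->write 1,move R,goto A. Now: state=A, head=-1, tape[-3..1]=01110 (head:   ^)
Step 4: in state A at pos -1, read 1 -> (A,1)->write 1,move R,goto C. Now: state=C, head=0, tape[-3..1]=01110 (head:    ^)
Step 5: in state C at pos 0, read 1 -> (C,1)->write 1,move R,goto A. Now: state=A, head=1, tape[-3..2]=011100 (head:     ^)
Step 6: in state A at pos 1, read 0 -> (A,0)->write 1,move L,goto C. Now: state=C, head=0, tape[-3..2]=011110 (head:    ^)
Step 7: in state C at pos 0, read 1 -> (C,1)->write 1,move R,goto A. Now: state=A, head=1, tape[-3..2]=011110 (head:     ^)
Head positions at steps 0..7: starting at 0, distinct positions visited = {-2, -1, 0, 1} -> 4 position(s)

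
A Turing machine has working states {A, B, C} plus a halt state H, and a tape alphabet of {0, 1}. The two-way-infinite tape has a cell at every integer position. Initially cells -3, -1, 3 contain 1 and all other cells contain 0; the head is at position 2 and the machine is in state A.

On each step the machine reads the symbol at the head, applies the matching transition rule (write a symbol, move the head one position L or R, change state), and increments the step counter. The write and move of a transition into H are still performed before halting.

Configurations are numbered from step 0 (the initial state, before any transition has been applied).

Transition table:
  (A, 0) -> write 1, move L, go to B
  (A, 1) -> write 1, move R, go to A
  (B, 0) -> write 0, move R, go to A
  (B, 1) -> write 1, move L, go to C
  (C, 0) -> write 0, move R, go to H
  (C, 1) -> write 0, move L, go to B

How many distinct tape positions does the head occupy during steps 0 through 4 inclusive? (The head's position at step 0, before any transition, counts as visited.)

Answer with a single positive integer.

Answer: 4

Derivation:
Step 1: in state A at pos 2, read 0 -> (A,0)->write 1,move L,goto B. Now: state=B, head=1, tape[-4..4]=010100110 (head:      ^)
Step 2: in state B at pos 1, read 0 -> (B,0)->write 0,move R,goto A. Now: state=A, head=2, tape[-4..4]=010100110 (head:       ^)
Step 3: in state A at pos 2, read 1 -> (A,1)->write 1,move R,goto A. Now: state=A, head=3, tape[-4..4]=010100110 (head:        ^)
Step 4: in state A at pos 3, read 1 -> (A,1)->write 1,move R,goto A. Now: state=A, head=4, tape[-4..5]=0101001100 (head:         ^)
Head positions at steps 0..4: starting at 2, distinct positions visited = {1, 2, 3, 4} -> 4 position(s)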